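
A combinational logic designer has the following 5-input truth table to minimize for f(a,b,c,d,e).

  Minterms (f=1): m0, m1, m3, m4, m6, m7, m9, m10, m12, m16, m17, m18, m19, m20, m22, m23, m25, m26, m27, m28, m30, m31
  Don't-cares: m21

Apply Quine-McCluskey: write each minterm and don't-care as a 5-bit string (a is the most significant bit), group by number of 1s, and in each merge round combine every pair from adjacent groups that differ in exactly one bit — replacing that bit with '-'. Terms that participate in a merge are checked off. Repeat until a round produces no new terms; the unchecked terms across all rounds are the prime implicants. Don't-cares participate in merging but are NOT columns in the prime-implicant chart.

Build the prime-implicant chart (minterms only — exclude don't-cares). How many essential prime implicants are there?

4

size-2^0 implicants → 00000(✓)  00001(✓)  00011(✓)  00100(✓)  00110(✓)  00111(✓)  01001(✓)  01010(✓)  01100(✓)  10000(✓)  10001(✓)  10010(✓)  10011(✓)  10100(✓)  10101(✓)  10110(✓)  10111(✓)  11001(✓)  11010(✓)  11011(✓)  11100(✓)  11110(✓)  11111(✓)
size-2^1 implicants → -0000(✓)  -0001(✓)  -0011(✓)  -0100(✓)  -0110(✓)  -0111(✓)  -1001(✓)  -1010  -1100(✓)  0-001(✓)  0-100(✓)  00-00(✓)  00-11(✓)  000-1(✓)  0000-(✓)  001-0(✓)  0011-(✓)  1-001(✓)  1-010(✓)  1-011(✓)  1-100(✓)  1-110(✓)  1-111(✓)  10-00(✓)  10-01(✓)  10-10(✓)  10-11(✓)  100-0(✓)  100-1(✓)  1000-(✓)  1001-(✓)  101-0(✓)  101-1(✓)  1010-(✓)  1011-(✓)  11-10(✓)  11-11(✓)  110-1(✓)  1101-(✓)  111-0(✓)  1111-(✓)
size-2^2 implicants → --001  --100  -0-00  -0-11  -00-1  -000-  -01-0  -011-  1--10(✓)  1--11(✓)  1-0-1  1-01-(✓)  1-1-0  1-11-(✓)  10--0(✓)  10--1(✓)  10-0-(✓)  10-1-(✓)  100--(✓)  101--(✓)  11-1-(✓)
size-2^3 implicants → 1--1-  10---
Unchecked terms (primes): --001, --100, -0-00, -0-11, -00-1, -000-, -01-0, -011-, -1010, 1--1-, 1-0-1, 1-1-0, 10---
Minterm coverage:
  m0 ⊆ -0-00,-000-
  m1 ⊆ --001,-00-1,-000-
  m3 ⊆ -0-11,-00-1
  m4 ⊆ --100,-0-00,-01-0
  m6 ⊆ -01-0,-011-
  m7 ⊆ -0-11,-011-
  m9 ⊆ --001 [E]
  m10 ⊆ -1010 [E]
  m12 ⊆ --100 [E]
  m16 ⊆ -0-00,-000-,10---
  m17 ⊆ --001,-00-1,-000-,1-0-1,10---
  m18 ⊆ 1--1-,10---
  m19 ⊆ -0-11,-00-1,1--1-,1-0-1,10---
  m20 ⊆ --100,-0-00,-01-0,1-1-0,10---
  m22 ⊆ -01-0,-011-,1--1-,1-1-0,10---
  m23 ⊆ -0-11,-011-,1--1-,10---
  m25 ⊆ --001,1-0-1
  m26 ⊆ -1010,1--1-
  m27 ⊆ 1--1-,1-0-1
  m28 ⊆ --100,1-1-0
  m30 ⊆ 1--1-,1-1-0
  m31 ⊆ 1--1- [E]
E = {--001, --100, -1010, 1--1-}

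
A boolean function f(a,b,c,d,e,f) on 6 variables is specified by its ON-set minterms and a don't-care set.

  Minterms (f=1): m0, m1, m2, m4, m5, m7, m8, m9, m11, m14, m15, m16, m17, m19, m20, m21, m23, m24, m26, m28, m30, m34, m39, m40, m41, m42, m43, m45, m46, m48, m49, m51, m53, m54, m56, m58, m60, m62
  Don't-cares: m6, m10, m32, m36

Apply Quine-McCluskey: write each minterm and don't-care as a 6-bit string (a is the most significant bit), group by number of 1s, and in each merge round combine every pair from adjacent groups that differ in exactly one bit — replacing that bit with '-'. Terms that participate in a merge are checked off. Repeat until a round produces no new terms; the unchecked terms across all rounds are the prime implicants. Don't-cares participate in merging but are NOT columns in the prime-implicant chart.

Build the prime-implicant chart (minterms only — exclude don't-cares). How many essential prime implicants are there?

[col 0] 000000*, 000001*, 000010*, 000100*, 000101*, 000110*, 000111*, 001000*, 001001*, 001010*, 001011*, 001110*, 001111*, 010000*, 010001*, 010011*, 010100*, 010101*, 010111*, 011000*, 011010*, 011100*, 011110*, 100000*, 100010*, 100100*, 100111*, 101000*, 101001*, 101010*, 101011*, 101101*, 101110*, 110000*, 110001*, 110011*, 110101*, 110110*, 111000*, 111010*, 111100*, 111110*
[col 1] -00000*, -00010*, -00100*, -00111, -01000*, -01001*, -01010*, -01011*, -01110*, -10000*, -10001*, -10011*, -10101*, -11000*, -11010*, -11100*, -11110*, 0-0000*, 0-0001*, 0-0100*, 0-0101*, 0-0111*, 0-1000*, 0-1010*, 0-1110*, 00-000*, 00-001*, 00-010*, 00-110*, 00-111*, 000-00*, 000-01*, 000-10*, 0000-0*, 00000-*, 0001-0*, 0001-1*, 00010-*, 00011-*, 001-10*, 001-11*, 0010-0*, 0010-1*, 00100-*, 00101-*, 00111-*, 01-000*, 01-100*, 010-00*, 010-01*, 010-11*, 0100-1*, 01000-*, 0101-1*, 01010-*, 011-00*, 011-10*, 0110-0*, 0111-0*, 1-0000*, 1-1000*, 1-1010*, 1-1110*, 10-000*, 10-010*, 100-00*, 1000-0*, 101-01, 101-10*, 1010-0*, 1010-1*, 10100-*, 10101-*, 11-000*, 11-110, 110-01*, 1100-1*, 11000-*, 111-00*, 111-10*, 1110-0*, 1111-0*
[col 2] --0000*, --1000*, --1010*, --1110*, -0-000*, -0-010*, -00-00, -000-0*, -01-10*, -010-0*, -010-1*, -0100-*, -0101-*, -1-000*, -10-01, -100-1, -1000-, -11-00*, -11-10*, -110-0*, -111-0*, 0--000*, 0-0-00*, 0-0-01*, 0-000-*, 0-01-1, 0-010-*, 0-1-10*, 0-10-0*, 00--10, 00-0-0*, 00-00-, 00-11-, 000--0, 000-0-*, 0001--, 001-1-, 0010--*, 01--00, 010--1, 010-0-*, 011--0*, 1--000*, 1-1-10*, 1-10-0*, 10-0-0*, 1010--*, 111--0*
[col 3] ---000, --1-10, --10-0, -0-0-0, -010--, -11--0, 0-0-0-
Prime implicants: ---000, --1-10, --10-0, -0-0-0, -00-00, -00111, -010--, -10-01, -100-1, -1000-, -11--0, 0-0-0-, 0-01-1, 00--10, 00-00-, 00-11-, 000--0, 0001--, 001-1-, 01--00, 010--1, 101-01, 11-110
PI chart (minterm → PIs covering it):
  0 | ---000,-0-0-0,-00-00,0-0-0-,00-00-,000--0
  1 | 0-0-0-,00-00-
  2 | -0-0-0,00--10,000--0
  4 | -00-00,0-0-0-,000--0,0001--
  5 | 0-0-0-,0-01-1,0001--
  7 | -00111,0-01-1,00-11-,0001--
  8 | ---000,--10-0,-0-0-0,-010--,00-00-
  9 | -010--,00-00-
  11 | -010--,001-1-
  14 | --1-10,00--10,00-11-,001-1-
  15 | 00-11-,001-1-
  16 | ---000,-1000-,0-0-0-,01--00
  17 | -10-01,-100-1,-1000-,0-0-0-,010--1
  19 | -100-1,010--1
  20 | 0-0-0-,01--00
  21 | -10-01,0-0-0-,0-01-1,010--1
  23 | 0-01-1,010--1
  24 | ---000,--10-0,-11--0,01--00
  26 | --1-10,--10-0,-11--0
  28 | -11--0,01--00
  30 | --1-10,-11--0
  34 | -0-0-0  (sole → essential)
  39 | -00111  (sole → essential)
  40 | ---000,--10-0,-0-0-0,-010--
  41 | -010--,101-01
  42 | --1-10,--10-0,-0-0-0,-010--
  43 | -010--  (sole → essential)
  45 | 101-01  (sole → essential)
  46 | --1-10  (sole → essential)
  48 | ---000,-1000-
  49 | -10-01,-100-1,-1000-
  51 | -100-1  (sole → essential)
  53 | -10-01  (sole → essential)
  54 | 11-110  (sole → essential)
  56 | ---000,--10-0,-11--0
  58 | --1-10,--10-0,-11--0
  60 | -11--0  (sole → essential)
  62 | --1-10,-11--0,11-110
Essential prime implicants: --1-10, -0-0-0, -00111, -010--, -10-01, -100-1, -11--0, 101-01, 11-110

9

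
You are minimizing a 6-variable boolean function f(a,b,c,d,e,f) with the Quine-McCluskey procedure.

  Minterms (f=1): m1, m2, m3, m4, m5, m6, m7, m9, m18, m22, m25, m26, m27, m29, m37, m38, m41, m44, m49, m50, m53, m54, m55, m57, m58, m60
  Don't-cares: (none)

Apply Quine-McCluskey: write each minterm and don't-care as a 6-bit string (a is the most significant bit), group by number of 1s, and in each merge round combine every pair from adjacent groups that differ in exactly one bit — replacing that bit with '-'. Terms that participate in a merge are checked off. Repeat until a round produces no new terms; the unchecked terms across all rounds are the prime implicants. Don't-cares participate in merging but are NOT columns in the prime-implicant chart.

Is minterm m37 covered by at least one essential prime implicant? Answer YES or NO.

NO

[col 0] 000001*, 000010*, 000011*, 000100*, 000101*, 000110*, 000111*, 001001*, 010010*, 010110*, 011001*, 011010*, 011011*, 011101*, 100101*, 100110*, 101001*, 101100*, 110001*, 110010*, 110101*, 110110*, 110111*, 111001*, 111010*, 111100*
[col 1] -00101, -00110*, -01001*, -10010*, -10110*, -11001*, -11010*, 0-0010*, 0-0110*, 0-1001*, 00-001, 000-01*, 000-10*, 000-11*, 0000-1*, 00001-*, 0001-0*, 0001-1*, 00010-*, 00011-*, 01-010*, 010-10*, 011-01, 0110-1, 01101-, 1-0101, 1-0110*, 1-1001*, 1-1100, 11-001, 11-010*, 110-01, 110-10*, 1101-1, 11011-
[col 2] --0110, --1001, -1-010, -10-10, 0-0-10, 000--1, 000-1-, 0001--
Prime implicants: --0110, --1001, -00101, -1-010, -10-10, 0-0-10, 00-001, 000--1, 000-1-, 0001--, 011-01, 0110-1, 01101-, 1-0101, 1-1100, 11-001, 110-01, 1101-1, 11011-
PI chart (minterm → PIs covering it):
  1 | 00-001,000--1
  2 | 0-0-10,000-1-
  3 | 000--1,000-1-
  4 | 0001--  (sole → essential)
  5 | -00101,000--1,0001--
  6 | --0110,0-0-10,000-1-,0001--
  7 | 000--1,000-1-,0001--
  9 | --1001,00-001
  18 | -1-010,-10-10,0-0-10
  22 | --0110,-10-10,0-0-10
  25 | --1001,011-01,0110-1
  26 | -1-010,01101-
  27 | 0110-1,01101-
  29 | 011-01  (sole → essential)
  37 | -00101,1-0101
  38 | --0110  (sole → essential)
  41 | --1001  (sole → essential)
  44 | 1-1100  (sole → essential)
  49 | 11-001,110-01
  50 | -1-010,-10-10
  53 | 1-0101,110-01,1101-1
  54 | --0110,-10-10,11011-
  55 | 1101-1,11011-
  57 | --1001,11-001
  58 | -1-010  (sole → essential)
  60 | 1-1100  (sole → essential)
Essential prime implicants: --0110, --1001, -1-010, 0001--, 011-01, 1-1100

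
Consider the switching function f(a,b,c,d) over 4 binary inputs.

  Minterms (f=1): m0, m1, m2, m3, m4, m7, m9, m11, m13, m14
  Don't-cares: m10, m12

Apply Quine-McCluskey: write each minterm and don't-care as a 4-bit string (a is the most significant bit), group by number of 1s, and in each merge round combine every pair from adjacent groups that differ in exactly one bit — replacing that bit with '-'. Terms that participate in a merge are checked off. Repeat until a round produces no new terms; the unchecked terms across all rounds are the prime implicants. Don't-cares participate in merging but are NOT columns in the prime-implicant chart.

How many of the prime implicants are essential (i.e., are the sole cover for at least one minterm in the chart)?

[col 0] 0000*, 0001*, 0010*, 0011*, 0100*, 0111*, 1001*, 1010*, 1011*, 1100*, 1101*, 1110*
[col 1] -001*, -010*, -011*, -100, 0-00, 0-11, 00-0*, 00-1*, 000-*, 001-*, 1-01, 1-10, 10-1*, 101-*, 11-0, 110-
[col 2] -0-1, -01-, 00--
Prime implicants: -0-1, -01-, -100, 0-00, 0-11, 00--, 1-01, 1-10, 11-0, 110-
PI chart (minterm → PIs covering it):
  0 | 0-00,00--
  1 | -0-1,00--
  2 | -01-,00--
  3 | -0-1,-01-,0-11,00--
  4 | -100,0-00
  7 | 0-11  (sole → essential)
  9 | -0-1,1-01
  11 | -0-1,-01-
  13 | 1-01,110-
  14 | 1-10,11-0
Essential prime implicants: 0-11

1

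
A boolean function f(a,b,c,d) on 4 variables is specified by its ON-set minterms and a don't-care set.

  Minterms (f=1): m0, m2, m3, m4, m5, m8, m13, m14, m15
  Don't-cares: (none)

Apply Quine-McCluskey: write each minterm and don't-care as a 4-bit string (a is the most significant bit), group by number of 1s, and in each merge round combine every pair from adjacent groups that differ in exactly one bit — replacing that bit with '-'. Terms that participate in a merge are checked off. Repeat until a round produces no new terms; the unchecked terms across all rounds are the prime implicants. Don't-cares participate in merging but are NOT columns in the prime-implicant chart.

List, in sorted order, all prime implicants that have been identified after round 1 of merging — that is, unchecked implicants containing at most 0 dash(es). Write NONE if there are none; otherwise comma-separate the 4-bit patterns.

Round 0: 0000✓ 0010✓ 0011✓ 0100✓ 0101✓ 1000✓ 1101✓ 1110✓ 1111✓
Round 1: -000 -101 0-00 00-0 001- 010- 11-1 111-
PIs = {-000, -101, 0-00, 00-0, 001-, 010-, 11-1, 111-}

NONE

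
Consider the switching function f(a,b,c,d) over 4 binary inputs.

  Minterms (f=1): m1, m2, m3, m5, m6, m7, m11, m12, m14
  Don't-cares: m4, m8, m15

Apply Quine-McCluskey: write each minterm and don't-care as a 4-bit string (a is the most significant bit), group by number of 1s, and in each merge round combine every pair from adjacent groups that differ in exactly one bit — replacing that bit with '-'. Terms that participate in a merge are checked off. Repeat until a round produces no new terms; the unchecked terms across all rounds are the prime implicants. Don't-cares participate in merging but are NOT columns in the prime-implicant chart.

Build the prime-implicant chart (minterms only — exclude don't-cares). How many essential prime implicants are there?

Round 0: 0001✓ 0010✓ 0011✓ 0100✓ 0101✓ 0110✓ 0111✓ 1000✓ 1011✓ 1100✓ 1110✓ 1111✓
Round 1: -011✓ -100✓ -110✓ -111✓ 0-01✓ 0-10✓ 0-11✓ 00-1✓ 001-✓ 01-0✓ 01-1✓ 010-✓ 011-✓ 1-00 1-11✓ 11-0✓ 111-✓
Round 2: --11 -1-0 -11- 0--1 0-1- 01--
PIs = {--11, -1-0, -11-, 0--1, 0-1-, 01--, 1-00}
Coverage chart:
  m1: 0--1 ←essential
  m2: 0-1- ←essential
  m3: --11,0--1,0-1-
  m5: 0--1,01--
  m6: -1-0,-11-,0-1-,01--
  m7: --11,-11-,0--1,0-1-,01--
  m11: --11 ←essential
  m12: -1-0,1-00
  m14: -1-0,-11-
Essential: --11, 0--1, 0-1-

3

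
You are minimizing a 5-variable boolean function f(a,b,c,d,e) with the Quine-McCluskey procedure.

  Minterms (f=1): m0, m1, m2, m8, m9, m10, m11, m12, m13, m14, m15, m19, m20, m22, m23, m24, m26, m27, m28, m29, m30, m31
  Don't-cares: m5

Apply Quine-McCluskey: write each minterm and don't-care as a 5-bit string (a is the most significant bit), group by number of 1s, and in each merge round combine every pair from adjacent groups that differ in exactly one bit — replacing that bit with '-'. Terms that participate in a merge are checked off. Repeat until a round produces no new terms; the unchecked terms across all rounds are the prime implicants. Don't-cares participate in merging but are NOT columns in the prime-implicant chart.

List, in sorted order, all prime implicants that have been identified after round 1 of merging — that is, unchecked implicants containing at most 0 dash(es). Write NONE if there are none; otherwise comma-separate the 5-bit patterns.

NONE

Round 0: 00000✓ 00001✓ 00010✓ 00101✓ 01000✓ 01001✓ 01010✓ 01011✓ 01100✓ 01101✓ 01110✓ 01111✓ 10011✓ 10100✓ 10110✓ 10111✓ 11000✓ 11010✓ 11011✓ 11100✓ 11101✓ 11110✓ 11111✓
Round 1: -1000✓ -1010✓ -1011✓ -1100✓ -1101✓ -1110✓ -1111✓ 0-000✓ 0-001✓ 0-010✓ 0-101✓ 00-01✓ 000-0✓ 0000-✓ 01-00✓ 01-01✓ 01-10✓ 01-11✓ 010-0✓ 010-1✓ 0100-✓ 0101-✓ 011-0✓ 011-1✓ 0110-✓ 0111-✓ 1-011✓ 1-100✓ 1-110✓ 1-111✓ 10-11✓ 101-0✓ 1011-✓ 11-00✓ 11-10✓ 11-11✓ 110-0✓ 1101-✓ 111-0✓ 111-1✓ 1110-✓ 1111-✓
Round 2: -1-00✓ -1-10✓ -1-11✓ -10-0✓ -101-✓ -11-0✓ -11-1✓ -110-✓ -111-✓ 0--01 0-0-0 0-00- 01--0✓ 01--1✓ 01-0-✓ 01-1-✓ 010--✓ 011--✓ 1--11 1-1-0 1-11- 11--0✓ 11-1-✓ 111--✓
Round 3: -1--0 -1-1- -11-- 01---
PIs = {-1--0, -1-1-, -11--, 0--01, 0-0-0, 0-00-, 01---, 1--11, 1-1-0, 1-11-}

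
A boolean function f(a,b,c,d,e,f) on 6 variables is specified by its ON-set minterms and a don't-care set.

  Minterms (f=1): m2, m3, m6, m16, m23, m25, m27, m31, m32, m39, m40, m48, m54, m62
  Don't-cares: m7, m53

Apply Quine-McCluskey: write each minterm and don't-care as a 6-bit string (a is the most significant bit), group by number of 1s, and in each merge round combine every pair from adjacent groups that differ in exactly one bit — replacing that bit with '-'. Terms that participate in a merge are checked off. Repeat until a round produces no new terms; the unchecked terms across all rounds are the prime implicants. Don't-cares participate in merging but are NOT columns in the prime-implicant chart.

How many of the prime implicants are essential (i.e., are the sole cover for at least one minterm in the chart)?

size-2^0 implicants → 000010(✓)  000011(✓)  000110(✓)  000111(✓)  010000(✓)  010111(✓)  011001(✓)  011011(✓)  011111(✓)  100000(✓)  100111(✓)  101000(✓)  110000(✓)  110101  110110(✓)  111110(✓)
size-2^1 implicants → -00111  -10000  0-0111  000-10(✓)  000-11(✓)  00001-(✓)  00011-(✓)  01-111  011-11  0110-1  1-0000  10-000  11-110
size-2^2 implicants → 000-1-
Unchecked terms (primes): -00111, -10000, 0-0111, 000-1-, 01-111, 011-11, 0110-1, 1-0000, 10-000, 11-110, 110101
Minterm coverage:
  m2 ⊆ 000-1- [E]
  m3 ⊆ 000-1- [E]
  m6 ⊆ 000-1- [E]
  m16 ⊆ -10000 [E]
  m23 ⊆ 0-0111,01-111
  m25 ⊆ 0110-1 [E]
  m27 ⊆ 011-11,0110-1
  m31 ⊆ 01-111,011-11
  m32 ⊆ 1-0000,10-000
  m39 ⊆ -00111 [E]
  m40 ⊆ 10-000 [E]
  m48 ⊆ -10000,1-0000
  m54 ⊆ 11-110 [E]
  m62 ⊆ 11-110 [E]
E = {-00111, -10000, 000-1-, 0110-1, 10-000, 11-110}

6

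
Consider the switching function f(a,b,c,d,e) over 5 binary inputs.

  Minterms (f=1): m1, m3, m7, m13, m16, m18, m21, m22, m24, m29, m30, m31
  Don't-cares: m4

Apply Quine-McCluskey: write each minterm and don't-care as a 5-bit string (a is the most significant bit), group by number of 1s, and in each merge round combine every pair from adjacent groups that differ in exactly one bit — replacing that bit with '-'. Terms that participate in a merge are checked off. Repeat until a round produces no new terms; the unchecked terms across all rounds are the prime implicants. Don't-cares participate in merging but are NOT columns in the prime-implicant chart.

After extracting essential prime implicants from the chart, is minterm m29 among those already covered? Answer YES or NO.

[col 0] 00001*, 00011*, 00100, 00111*, 01101*, 10000*, 10010*, 10101*, 10110*, 11000*, 11101*, 11110*, 11111*
[col 1] -1101, 00-11, 000-1, 1-000, 1-101, 1-110, 10-10, 100-0, 111-1, 1111-
Prime implicants: -1101, 00-11, 000-1, 00100, 1-000, 1-101, 1-110, 10-10, 100-0, 111-1, 1111-
PI chart (minterm → PIs covering it):
  1 | 000-1  (sole → essential)
  3 | 00-11,000-1
  7 | 00-11  (sole → essential)
  13 | -1101  (sole → essential)
  16 | 1-000,100-0
  18 | 10-10,100-0
  21 | 1-101  (sole → essential)
  22 | 1-110,10-10
  24 | 1-000  (sole → essential)
  29 | -1101,1-101,111-1
  30 | 1-110,1111-
  31 | 111-1,1111-
Essential prime implicants: -1101, 00-11, 000-1, 1-000, 1-101

YES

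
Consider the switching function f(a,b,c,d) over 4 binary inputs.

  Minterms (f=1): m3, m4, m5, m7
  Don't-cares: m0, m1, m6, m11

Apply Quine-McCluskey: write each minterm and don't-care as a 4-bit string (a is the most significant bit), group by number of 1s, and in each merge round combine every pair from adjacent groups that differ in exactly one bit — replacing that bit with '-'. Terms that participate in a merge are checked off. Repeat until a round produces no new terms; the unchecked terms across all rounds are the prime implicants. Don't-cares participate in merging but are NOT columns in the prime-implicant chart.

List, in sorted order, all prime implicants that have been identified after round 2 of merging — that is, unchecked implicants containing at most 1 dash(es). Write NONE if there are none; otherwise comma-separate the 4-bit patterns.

Round 0: 0000✓ 0001✓ 0011✓ 0100✓ 0101✓ 0110✓ 0111✓ 1011✓
Round 1: -011 0-00✓ 0-01✓ 0-11✓ 00-1✓ 000-✓ 01-0✓ 01-1✓ 010-✓ 011-✓
Round 2: 0--1 0-0- 01--
PIs = {-011, 0--1, 0-0-, 01--}

-011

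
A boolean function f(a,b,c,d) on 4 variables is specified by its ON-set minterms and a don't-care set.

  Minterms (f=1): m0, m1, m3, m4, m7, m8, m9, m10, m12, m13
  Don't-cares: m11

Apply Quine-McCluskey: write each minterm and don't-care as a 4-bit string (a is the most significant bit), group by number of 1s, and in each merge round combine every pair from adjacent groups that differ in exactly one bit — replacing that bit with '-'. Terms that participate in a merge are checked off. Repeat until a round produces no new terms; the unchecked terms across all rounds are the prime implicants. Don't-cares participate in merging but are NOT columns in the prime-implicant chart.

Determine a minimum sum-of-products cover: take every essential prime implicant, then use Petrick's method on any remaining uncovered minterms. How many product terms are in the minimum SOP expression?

size-2^0 implicants → 0000(✓)  0001(✓)  0011(✓)  0100(✓)  0111(✓)  1000(✓)  1001(✓)  1010(✓)  1011(✓)  1100(✓)  1101(✓)
size-2^1 implicants → -000(✓)  -001(✓)  -011(✓)  -100(✓)  0-00(✓)  0-11  00-1(✓)  000-(✓)  1-00(✓)  1-01(✓)  10-0(✓)  10-1(✓)  100-(✓)  101-(✓)  110-(✓)
size-2^2 implicants → --00  -0-1  -00-  1-0-  10--
Unchecked terms (primes): --00, -0-1, -00-, 0-11, 1-0-, 10--
Minterm coverage:
  m0 ⊆ --00,-00-
  m1 ⊆ -0-1,-00-
  m3 ⊆ -0-1,0-11
  m4 ⊆ --00 [E]
  m7 ⊆ 0-11 [E]
  m8 ⊆ --00,-00-,1-0-,10--
  m9 ⊆ -0-1,-00-,1-0-,10--
  m10 ⊆ 10-- [E]
  m12 ⊆ --00,1-0-
  m13 ⊆ 1-0- [E]
E = {--00, 0-11, 1-0-, 10--}
Petrick residual → -0-1
Cover = c'd' + b'd + a'cd + ac' + ab'  |cover|=5

5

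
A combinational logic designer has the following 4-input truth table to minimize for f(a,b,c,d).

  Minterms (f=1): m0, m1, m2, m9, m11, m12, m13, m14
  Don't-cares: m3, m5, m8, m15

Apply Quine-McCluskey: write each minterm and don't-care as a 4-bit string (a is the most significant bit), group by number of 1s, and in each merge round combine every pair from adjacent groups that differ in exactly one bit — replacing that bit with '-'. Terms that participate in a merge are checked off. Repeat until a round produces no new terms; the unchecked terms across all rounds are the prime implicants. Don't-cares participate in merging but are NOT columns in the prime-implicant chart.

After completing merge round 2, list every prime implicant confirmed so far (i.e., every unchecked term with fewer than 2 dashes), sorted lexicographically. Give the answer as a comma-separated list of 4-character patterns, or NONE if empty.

NONE

[col 0] 0000*, 0001*, 0010*, 0011*, 0101*, 1000*, 1001*, 1011*, 1100*, 1101*, 1110*, 1111*
[col 1] -000*, -001*, -011*, -101*, 0-01*, 00-0*, 00-1*, 000-*, 001-*, 1-00*, 1-01*, 1-11*, 10-1*, 100-*, 11-0*, 11-1*, 110-*, 111-*
[col 2] --01, -0-1, -00-, 00--, 1--1, 1-0-, 11--
Prime implicants: --01, -0-1, -00-, 00--, 1--1, 1-0-, 11--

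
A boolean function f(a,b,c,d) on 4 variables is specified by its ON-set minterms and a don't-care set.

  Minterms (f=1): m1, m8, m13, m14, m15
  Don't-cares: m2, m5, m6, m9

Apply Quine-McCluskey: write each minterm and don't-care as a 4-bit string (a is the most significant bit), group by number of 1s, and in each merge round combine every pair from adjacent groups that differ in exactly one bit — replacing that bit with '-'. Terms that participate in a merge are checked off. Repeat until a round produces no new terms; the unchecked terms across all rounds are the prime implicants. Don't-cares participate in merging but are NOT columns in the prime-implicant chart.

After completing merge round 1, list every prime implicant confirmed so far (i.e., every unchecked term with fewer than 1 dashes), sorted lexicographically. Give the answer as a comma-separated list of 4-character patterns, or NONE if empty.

size-2^0 implicants → 0001(✓)  0010(✓)  0101(✓)  0110(✓)  1000(✓)  1001(✓)  1101(✓)  1110(✓)  1111(✓)
size-2^1 implicants → -001(✓)  -101(✓)  -110  0-01(✓)  0-10  1-01(✓)  100-  11-1  111-
size-2^2 implicants → --01
Unchecked terms (primes): --01, -110, 0-10, 100-, 11-1, 111-

NONE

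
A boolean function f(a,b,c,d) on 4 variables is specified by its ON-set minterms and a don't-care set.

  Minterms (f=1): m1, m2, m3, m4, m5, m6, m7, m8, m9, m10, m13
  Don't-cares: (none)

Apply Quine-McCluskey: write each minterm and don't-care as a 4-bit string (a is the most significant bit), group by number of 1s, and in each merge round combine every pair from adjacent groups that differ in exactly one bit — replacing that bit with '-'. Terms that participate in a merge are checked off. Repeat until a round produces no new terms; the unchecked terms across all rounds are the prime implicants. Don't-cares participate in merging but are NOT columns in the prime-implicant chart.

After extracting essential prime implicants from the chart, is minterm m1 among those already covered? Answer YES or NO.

[col 0] 0001*, 0010*, 0011*, 0100*, 0101*, 0110*, 0111*, 1000*, 1001*, 1010*, 1101*
[col 1] -001*, -010, -101*, 0-01*, 0-10*, 0-11*, 00-1*, 001-*, 01-0*, 01-1*, 010-*, 011-*, 1-01*, 10-0, 100-
[col 2] --01, 0--1, 0-1-, 01--
Prime implicants: --01, -010, 0--1, 0-1-, 01--, 10-0, 100-
PI chart (minterm → PIs covering it):
  1 | --01,0--1
  2 | -010,0-1-
  3 | 0--1,0-1-
  4 | 01--  (sole → essential)
  5 | --01,0--1,01--
  6 | 0-1-,01--
  7 | 0--1,0-1-,01--
  8 | 10-0,100-
  9 | --01,100-
  10 | -010,10-0
  13 | --01  (sole → essential)
Essential prime implicants: --01, 01--

YES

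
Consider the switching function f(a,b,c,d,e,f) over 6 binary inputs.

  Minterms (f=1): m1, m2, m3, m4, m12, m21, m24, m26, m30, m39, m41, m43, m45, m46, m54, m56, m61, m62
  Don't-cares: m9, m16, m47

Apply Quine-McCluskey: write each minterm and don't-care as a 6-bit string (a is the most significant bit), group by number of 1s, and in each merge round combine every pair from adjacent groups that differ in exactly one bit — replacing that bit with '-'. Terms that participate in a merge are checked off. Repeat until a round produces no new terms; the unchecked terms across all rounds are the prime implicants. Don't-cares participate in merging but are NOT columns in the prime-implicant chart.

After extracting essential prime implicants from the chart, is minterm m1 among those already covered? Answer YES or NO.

size-2^0 implicants → 000001(✓)  000010(✓)  000011(✓)  000100(✓)  001001(✓)  001100(✓)  010000(✓)  010101  011000(✓)  011010(✓)  011110(✓)  100111(✓)  101001(✓)  101011(✓)  101101(✓)  101110(✓)  101111(✓)  110110(✓)  111000(✓)  111101(✓)  111110(✓)
size-2^1 implicants → -01001  -11000  -11110  00-001  00-100  0000-1  00001-  01-000  011-10  0110-0  1-1101  1-1110  10-111  101-01(✓)  101-11(✓)  1010-1(✓)  1011-1(✓)  10111-  11-110
size-2^2 implicants → 101--1
Unchecked terms (primes): -01001, -11000, -11110, 00-001, 00-100, 0000-1, 00001-, 01-000, 010101, 011-10, 0110-0, 1-1101, 1-1110, 10-111, 101--1, 10111-, 11-110
Minterm coverage:
  m1 ⊆ 00-001,0000-1
  m2 ⊆ 00001- [E]
  m3 ⊆ 0000-1,00001-
  m4 ⊆ 00-100 [E]
  m12 ⊆ 00-100 [E]
  m21 ⊆ 010101 [E]
  m24 ⊆ -11000,01-000,0110-0
  m26 ⊆ 011-10,0110-0
  m30 ⊆ -11110,011-10
  m39 ⊆ 10-111 [E]
  m41 ⊆ -01001,101--1
  m43 ⊆ 101--1 [E]
  m45 ⊆ 1-1101,101--1
  m46 ⊆ 1-1110,10111-
  m54 ⊆ 11-110 [E]
  m56 ⊆ -11000 [E]
  m61 ⊆ 1-1101 [E]
  m62 ⊆ -11110,1-1110,11-110
E = {-11000, 00-100, 00001-, 010101, 1-1101, 10-111, 101--1, 11-110}

NO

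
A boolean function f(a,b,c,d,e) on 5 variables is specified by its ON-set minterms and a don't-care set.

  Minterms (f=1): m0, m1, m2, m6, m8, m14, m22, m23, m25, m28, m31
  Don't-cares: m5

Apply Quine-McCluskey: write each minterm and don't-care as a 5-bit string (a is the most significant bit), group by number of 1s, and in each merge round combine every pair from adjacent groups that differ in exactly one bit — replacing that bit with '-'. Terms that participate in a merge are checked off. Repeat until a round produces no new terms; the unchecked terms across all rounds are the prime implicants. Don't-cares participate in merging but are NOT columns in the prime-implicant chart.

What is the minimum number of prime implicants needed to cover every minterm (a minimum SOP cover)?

Round 0: 00000✓ 00001✓ 00010✓ 00101✓ 00110✓ 01000✓ 01110✓ 10110✓ 10111✓ 11001 11100 11111✓
Round 1: -0110 0-000 0-110 00-01 00-10 000-0 0000- 1-111 1011-
PIs = {-0110, 0-000, 0-110, 00-01, 00-10, 000-0, 0000-, 1-111, 1011-, 11001, 11100}
Coverage chart:
  m0: 0-000,000-0,0000-
  m1: 00-01,0000-
  m2: 00-10,000-0
  m6: -0110,0-110,00-10
  m8: 0-000 ←essential
  m14: 0-110 ←essential
  m22: -0110,1011-
  m23: 1-111,1011-
  m25: 11001 ←essential
  m28: 11100 ←essential
  m31: 1-111 ←essential
Essential: 0-000, 0-110, 1-111, 11001, 11100
Petrick residual → -0110, 00-01, 00-10
Min cover (8 terms): b'cde' + a'c'd'e' + a'cde' + a'b'd'e + a'b'de' + acde + abc'd'e + abcd'e'

8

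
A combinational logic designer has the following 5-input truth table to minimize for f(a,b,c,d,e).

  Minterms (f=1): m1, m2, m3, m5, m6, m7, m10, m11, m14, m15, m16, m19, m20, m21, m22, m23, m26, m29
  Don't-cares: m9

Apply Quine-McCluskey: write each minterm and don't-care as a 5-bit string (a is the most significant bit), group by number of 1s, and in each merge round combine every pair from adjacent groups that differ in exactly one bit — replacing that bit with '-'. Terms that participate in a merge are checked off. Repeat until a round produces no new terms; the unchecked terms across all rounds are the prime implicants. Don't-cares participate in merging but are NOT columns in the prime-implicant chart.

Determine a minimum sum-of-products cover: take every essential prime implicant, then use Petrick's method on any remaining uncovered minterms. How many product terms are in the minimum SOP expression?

size-2^0 implicants → 00001(✓)  00010(✓)  00011(✓)  00101(✓)  00110(✓)  00111(✓)  01001(✓)  01010(✓)  01011(✓)  01110(✓)  01111(✓)  10000(✓)  10011(✓)  10100(✓)  10101(✓)  10110(✓)  10111(✓)  11010(✓)  11101(✓)
size-2^1 implicants → -0011(✓)  -0101(✓)  -0110(✓)  -0111(✓)  -1010  0-001(✓)  0-010(✓)  0-011(✓)  0-110(✓)  0-111(✓)  00-01(✓)  00-10(✓)  00-11(✓)  000-1(✓)  0001-(✓)  001-1(✓)  0011-(✓)  01-10(✓)  01-11(✓)  010-1(✓)  0101-(✓)  0111-(✓)  1-101  10-00  10-11(✓)  101-0(✓)  101-1(✓)  1010-(✓)  1011-(✓)
size-2^2 implicants → -0-11  -01-1  -011-  0--10(✓)  0--11(✓)  0-0-1  0-01-(✓)  0-11-(✓)  00--1  00-1-(✓)  01-1-(✓)  101--
size-2^3 implicants → 0--1-
Unchecked terms (primes): -0-11, -01-1, -011-, -1010, 0--1-, 0-0-1, 00--1, 1-101, 10-00, 101--
Minterm coverage:
  m1 ⊆ 0-0-1,00--1
  m2 ⊆ 0--1- [E]
  m3 ⊆ -0-11,0--1-,0-0-1,00--1
  m5 ⊆ -01-1,00--1
  m6 ⊆ -011-,0--1-
  m7 ⊆ -0-11,-01-1,-011-,0--1-,00--1
  m10 ⊆ -1010,0--1-
  m11 ⊆ 0--1-,0-0-1
  m14 ⊆ 0--1- [E]
  m15 ⊆ 0--1- [E]
  m16 ⊆ 10-00 [E]
  m19 ⊆ -0-11 [E]
  m20 ⊆ 10-00,101--
  m21 ⊆ -01-1,1-101,101--
  m22 ⊆ -011-,101--
  m23 ⊆ -0-11,-01-1,-011-,101--
  m26 ⊆ -1010 [E]
  m29 ⊆ 1-101 [E]
E = {-0-11, -1010, 0--1-, 1-101, 10-00}
Petrick residual → -011-, 00--1
Cover = b'de + b'cd + bc'de' + a'd + a'b'e + acd'e + ab'd'e'  |cover|=7

7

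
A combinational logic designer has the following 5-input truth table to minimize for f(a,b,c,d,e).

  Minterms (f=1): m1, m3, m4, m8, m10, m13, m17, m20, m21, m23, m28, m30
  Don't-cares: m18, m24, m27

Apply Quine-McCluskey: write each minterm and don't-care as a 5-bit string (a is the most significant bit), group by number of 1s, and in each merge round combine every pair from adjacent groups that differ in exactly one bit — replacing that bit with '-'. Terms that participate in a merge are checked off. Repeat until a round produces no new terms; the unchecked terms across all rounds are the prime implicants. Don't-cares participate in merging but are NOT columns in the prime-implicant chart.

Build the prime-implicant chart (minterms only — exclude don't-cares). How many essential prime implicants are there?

Round 0: 00001✓ 00011✓ 00100✓ 01000✓ 01010✓ 01101 10001✓ 10010 10100✓ 10101✓ 10111✓ 11000✓ 11011 11100✓ 11110✓
Round 1: -0001 -0100 -1000 000-1 010-0 1-100 10-01 101-1 1010- 11-00 111-0
PIs = {-0001, -0100, -1000, 000-1, 010-0, 01101, 1-100, 10-01, 10010, 101-1, 1010-, 11-00, 11011, 111-0}
Coverage chart:
  m1: -0001,000-1
  m3: 000-1 ←essential
  m4: -0100 ←essential
  m8: -1000,010-0
  m10: 010-0 ←essential
  m13: 01101 ←essential
  m17: -0001,10-01
  m20: -0100,1-100,1010-
  m21: 10-01,101-1,1010-
  m23: 101-1 ←essential
  m28: 1-100,11-00,111-0
  m30: 111-0 ←essential
Essential: -0100, 000-1, 010-0, 01101, 101-1, 111-0

6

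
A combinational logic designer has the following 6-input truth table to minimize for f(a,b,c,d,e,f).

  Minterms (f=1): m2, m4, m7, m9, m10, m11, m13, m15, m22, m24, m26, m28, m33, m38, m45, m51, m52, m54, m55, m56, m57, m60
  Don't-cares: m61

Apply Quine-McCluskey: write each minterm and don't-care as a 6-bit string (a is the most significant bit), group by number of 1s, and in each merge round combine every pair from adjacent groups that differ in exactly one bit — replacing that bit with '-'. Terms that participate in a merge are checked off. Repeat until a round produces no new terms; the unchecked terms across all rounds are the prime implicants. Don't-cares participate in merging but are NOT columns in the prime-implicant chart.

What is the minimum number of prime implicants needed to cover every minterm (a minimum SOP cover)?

13

size-2^0 implicants → 000010(✓)  000100  000111(✓)  001001(✓)  001010(✓)  001011(✓)  001101(✓)  001111(✓)  010110(✓)  011000(✓)  011010(✓)  011100(✓)  100001  100110(✓)  101101(✓)  110011(✓)  110100(✓)  110110(✓)  110111(✓)  111000(✓)  111001(✓)  111100(✓)  111101(✓)
size-2^1 implicants → -01101  -10110  -11000(✓)  -11100(✓)  0-1010  00-010  00-111  001-01(✓)  001-11(✓)  0010-1(✓)  00101-  0011-1(✓)  011-00(✓)  0110-0  1-0110  1-1101  11-100  110-11  1101-0  11011-  111-00(✓)  111-01(✓)  11100-(✓)  11110-(✓)
size-2^2 implicants → -11-00  001--1  111-0-
Unchecked terms (primes): -01101, -10110, -11-00, 0-1010, 00-010, 00-111, 000100, 001--1, 00101-, 0110-0, 1-0110, 1-1101, 100001, 11-100, 110-11, 1101-0, 11011-, 111-0-
Minterm coverage:
  m2 ⊆ 00-010 [E]
  m4 ⊆ 000100 [E]
  m7 ⊆ 00-111 [E]
  m9 ⊆ 001--1 [E]
  m10 ⊆ 0-1010,00-010,00101-
  m11 ⊆ 001--1,00101-
  m13 ⊆ -01101,001--1
  m15 ⊆ 00-111,001--1
  m22 ⊆ -10110 [E]
  m24 ⊆ -11-00,0110-0
  m26 ⊆ 0-1010,0110-0
  m28 ⊆ -11-00 [E]
  m33 ⊆ 100001 [E]
  m38 ⊆ 1-0110 [E]
  m45 ⊆ -01101,1-1101
  m51 ⊆ 110-11 [E]
  m52 ⊆ 11-100,1101-0
  m54 ⊆ -10110,1-0110,1101-0,11011-
  m55 ⊆ 110-11,11011-
  m56 ⊆ -11-00,111-0-
  m57 ⊆ 111-0- [E]
  m60 ⊆ -11-00,11-100,111-0-
E = {-10110, -11-00, 00-010, 00-111, 000100, 001--1, 1-0110, 100001, 110-11, 111-0-}
Petrick residual → -01101, 0-1010, 11-100
Cover = b'cde'f + bc'def' + bce'f' + a'cd'ef' + a'b'd'ef' + a'b'def + a'b'c'de'f' + a'b'cf + ac'def' + ab'c'd'e'f + abde'f' + abc'ef + abce'  |cover|=13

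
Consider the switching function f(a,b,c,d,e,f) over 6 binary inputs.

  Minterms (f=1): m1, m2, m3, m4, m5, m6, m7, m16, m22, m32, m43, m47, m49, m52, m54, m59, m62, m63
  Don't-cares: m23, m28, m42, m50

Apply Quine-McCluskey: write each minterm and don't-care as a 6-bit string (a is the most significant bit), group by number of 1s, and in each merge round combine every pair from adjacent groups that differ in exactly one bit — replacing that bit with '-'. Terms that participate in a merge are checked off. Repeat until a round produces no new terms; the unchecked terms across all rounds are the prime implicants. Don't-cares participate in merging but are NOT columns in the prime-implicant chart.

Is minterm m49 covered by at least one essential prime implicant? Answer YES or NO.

YES

size-2^0 implicants → 000001(✓)  000010(✓)  000011(✓)  000100(✓)  000101(✓)  000110(✓)  000111(✓)  010000  010110(✓)  010111(✓)  011100  100000  101010(✓)  101011(✓)  101111(✓)  110001  110010(✓)  110100(✓)  110110(✓)  111011(✓)  111110(✓)  111111(✓)
size-2^1 implicants → -10110  0-0110(✓)  0-0111(✓)  000-01(✓)  000-10(✓)  000-11(✓)  0000-1(✓)  00001-(✓)  0001-0(✓)  0001-1(✓)  00010-(✓)  00011-(✓)  01011-(✓)  1-1011(✓)  1-1111(✓)  101-11(✓)  10101-  11-110  110-10  1101-0  111-11(✓)  11111-
size-2^2 implicants → 0-011-  000--1  000-1-  0001--  1-1-11
Unchecked terms (primes): -10110, 0-011-, 000--1, 000-1-, 0001--, 010000, 011100, 1-1-11, 100000, 10101-, 11-110, 110-10, 110001, 1101-0, 11111-
Minterm coverage:
  m1 ⊆ 000--1 [E]
  m2 ⊆ 000-1- [E]
  m3 ⊆ 000--1,000-1-
  m4 ⊆ 0001-- [E]
  m5 ⊆ 000--1,0001--
  m6 ⊆ 0-011-,000-1-,0001--
  m7 ⊆ 0-011-,000--1,000-1-,0001--
  m16 ⊆ 010000 [E]
  m22 ⊆ -10110,0-011-
  m32 ⊆ 100000 [E]
  m43 ⊆ 1-1-11,10101-
  m47 ⊆ 1-1-11 [E]
  m49 ⊆ 110001 [E]
  m52 ⊆ 1101-0 [E]
  m54 ⊆ -10110,11-110,110-10,1101-0
  m59 ⊆ 1-1-11 [E]
  m62 ⊆ 11-110,11111-
  m63 ⊆ 1-1-11,11111-
E = {000--1, 000-1-, 0001--, 010000, 1-1-11, 100000, 110001, 1101-0}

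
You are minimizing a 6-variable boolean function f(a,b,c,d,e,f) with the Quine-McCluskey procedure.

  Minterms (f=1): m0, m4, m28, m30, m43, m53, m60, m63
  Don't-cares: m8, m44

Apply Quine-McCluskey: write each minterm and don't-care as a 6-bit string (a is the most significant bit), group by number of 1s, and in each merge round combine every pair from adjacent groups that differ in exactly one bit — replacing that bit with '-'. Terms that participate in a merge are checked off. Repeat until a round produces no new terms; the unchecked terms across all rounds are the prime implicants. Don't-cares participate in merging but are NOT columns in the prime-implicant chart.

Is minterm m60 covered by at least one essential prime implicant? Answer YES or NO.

NO

Round 0: 000000✓ 000100✓ 001000✓ 011100✓ 011110✓ 101011 101100✓ 110101 111100✓ 111111
Round 1: -11100 00-000 000-00 0111-0 1-1100
PIs = {-11100, 00-000, 000-00, 0111-0, 1-1100, 101011, 110101, 111111}
Coverage chart:
  m0: 00-000,000-00
  m4: 000-00 ←essential
  m28: -11100,0111-0
  m30: 0111-0 ←essential
  m43: 101011 ←essential
  m53: 110101 ←essential
  m60: -11100,1-1100
  m63: 111111 ←essential
Essential: 000-00, 0111-0, 101011, 110101, 111111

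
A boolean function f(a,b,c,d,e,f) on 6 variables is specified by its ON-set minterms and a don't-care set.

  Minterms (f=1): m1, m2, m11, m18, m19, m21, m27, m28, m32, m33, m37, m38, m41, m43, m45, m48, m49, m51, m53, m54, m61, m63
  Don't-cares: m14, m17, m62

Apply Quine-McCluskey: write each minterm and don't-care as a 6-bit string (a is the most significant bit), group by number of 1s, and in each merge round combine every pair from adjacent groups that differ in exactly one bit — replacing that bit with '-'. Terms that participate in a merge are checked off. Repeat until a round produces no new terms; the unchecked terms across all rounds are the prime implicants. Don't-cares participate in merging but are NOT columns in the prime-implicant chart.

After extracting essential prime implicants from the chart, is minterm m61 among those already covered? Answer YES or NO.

Round 0: 000001✓ 000010✓ 001011✓ 001110 010001✓ 010010✓ 010011✓ 010101✓ 011011✓ 011100 100000✓ 100001✓ 100101✓ 100110✓ 101001✓ 101011✓ 101101✓ 110000✓ 110001✓ 110011✓ 110101✓ 110110✓ 111101✓ 111110✓ 111111✓
Round 1: -00001✓ -01011 -10001✓ -10011✓ -10101✓ 0-0001✓ 0-0010 0-1011 01-011 010-01✓ 0100-1✓ 01001- 1-0000✓ 1-0001✓ 1-0101✓ 1-0110 1-1101✓ 10-001✓ 10-101✓ 100-01✓ 10000-✓ 101-01✓ 1010-1 11-101✓ 11-110 110-01✓ 1100-1✓ 11000-✓ 1111-1 11111-
Round 2: --0001 -10-01 -100-1 1--101 1-0-01 1-000- 10--01
PIs = {--0001, -01011, -10-01, -100-1, 0-0010, 0-1011, 001110, 01-011, 01001-, 011100, 1--101, 1-0-01, 1-000-, 1-0110, 10--01, 1010-1, 11-110, 1111-1, 11111-}
Coverage chart:
  m1: --0001 ←essential
  m2: 0-0010 ←essential
  m11: -01011,0-1011
  m18: 0-0010,01001-
  m19: -100-1,01-011,01001-
  m21: -10-01 ←essential
  m27: 0-1011,01-011
  m28: 011100 ←essential
  m32: 1-000- ←essential
  m33: --0001,1-0-01,1-000-,10--01
  m37: 1--101,1-0-01,10--01
  m38: 1-0110 ←essential
  m41: 10--01,1010-1
  m43: -01011,1010-1
  m45: 1--101,10--01
  m48: 1-000- ←essential
  m49: --0001,-10-01,-100-1,1-0-01,1-000-
  m51: -100-1 ←essential
  m53: -10-01,1--101,1-0-01
  m54: 1-0110,11-110
  m61: 1--101,1111-1
  m63: 1111-1,11111-
Essential: --0001, -10-01, -100-1, 0-0010, 011100, 1-000-, 1-0110

NO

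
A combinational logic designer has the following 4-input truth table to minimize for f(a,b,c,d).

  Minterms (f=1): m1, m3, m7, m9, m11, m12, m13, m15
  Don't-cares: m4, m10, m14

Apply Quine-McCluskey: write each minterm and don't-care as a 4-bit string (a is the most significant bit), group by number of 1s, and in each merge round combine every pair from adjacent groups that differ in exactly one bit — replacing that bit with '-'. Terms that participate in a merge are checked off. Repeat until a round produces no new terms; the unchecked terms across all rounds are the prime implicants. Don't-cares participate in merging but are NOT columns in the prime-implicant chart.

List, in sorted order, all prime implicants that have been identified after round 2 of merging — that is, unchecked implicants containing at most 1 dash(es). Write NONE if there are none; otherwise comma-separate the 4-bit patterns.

-100

size-2^0 implicants → 0001(✓)  0011(✓)  0100(✓)  0111(✓)  1001(✓)  1010(✓)  1011(✓)  1100(✓)  1101(✓)  1110(✓)  1111(✓)
size-2^1 implicants → -001(✓)  -011(✓)  -100  -111(✓)  0-11(✓)  00-1(✓)  1-01(✓)  1-10(✓)  1-11(✓)  10-1(✓)  101-(✓)  11-0(✓)  11-1(✓)  110-(✓)  111-(✓)
size-2^2 implicants → --11  -0-1  1--1  1-1-  11--
Unchecked terms (primes): --11, -0-1, -100, 1--1, 1-1-, 11--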